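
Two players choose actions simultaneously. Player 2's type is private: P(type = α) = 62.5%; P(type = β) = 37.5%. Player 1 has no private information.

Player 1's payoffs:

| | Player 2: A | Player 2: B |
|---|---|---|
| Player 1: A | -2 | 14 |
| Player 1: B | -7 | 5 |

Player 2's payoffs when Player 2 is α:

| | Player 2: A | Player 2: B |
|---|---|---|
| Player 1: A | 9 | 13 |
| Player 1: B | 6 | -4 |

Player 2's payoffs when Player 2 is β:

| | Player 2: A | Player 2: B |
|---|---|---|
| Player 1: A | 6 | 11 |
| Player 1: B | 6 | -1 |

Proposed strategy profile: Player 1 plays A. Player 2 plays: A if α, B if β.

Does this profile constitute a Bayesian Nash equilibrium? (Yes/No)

No

A profile is a BNE iff every type of every player is best-responding given beliefs about the other side.
Player 1 plays A: E[A] = 0.625·(-2) + 0.375·(14) = 4; E[B] = -2.5. Best-responding. ✓
Player 2 (type α), facing A: A gives 9, B gives 13. Proposed A is not best — profitable deviation exists. ✗
Player 2 (type β), facing A: A gives 6, B gives 11. Proposed B is best. ✓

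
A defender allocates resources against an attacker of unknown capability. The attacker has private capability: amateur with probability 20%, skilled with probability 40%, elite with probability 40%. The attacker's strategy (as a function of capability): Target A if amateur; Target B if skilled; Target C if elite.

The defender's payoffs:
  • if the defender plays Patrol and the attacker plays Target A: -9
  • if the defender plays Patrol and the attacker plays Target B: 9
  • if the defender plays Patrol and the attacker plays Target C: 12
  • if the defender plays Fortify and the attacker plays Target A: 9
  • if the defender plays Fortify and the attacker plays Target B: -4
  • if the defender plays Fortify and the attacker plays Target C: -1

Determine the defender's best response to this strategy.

Patrol

Compute the defender's expected payoff for each action, taking the expectation over the attacker's type.
E[Patrol] = 0.2·(-9) + 0.4·(9) + 0.4·(12) = 6.6
E[Fortify] = 0.2·(9) + 0.4·(-4) + 0.4·(-1) = -0.2
Best response: Patrol (6.6 is the largest).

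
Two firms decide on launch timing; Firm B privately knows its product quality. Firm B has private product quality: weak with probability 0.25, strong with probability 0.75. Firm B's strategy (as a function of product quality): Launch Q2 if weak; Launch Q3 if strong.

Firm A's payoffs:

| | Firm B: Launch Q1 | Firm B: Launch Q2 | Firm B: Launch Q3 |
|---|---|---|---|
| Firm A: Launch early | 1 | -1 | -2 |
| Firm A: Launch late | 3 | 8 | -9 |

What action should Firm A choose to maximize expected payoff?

E[Launch early] = 0.25·(-1) + 0.75·(-2) = -1.75
E[Launch late] = 0.25·(8) + 0.75·(-9) = -4.75
Best response: Launch early (-1.75 is the largest).

Launch early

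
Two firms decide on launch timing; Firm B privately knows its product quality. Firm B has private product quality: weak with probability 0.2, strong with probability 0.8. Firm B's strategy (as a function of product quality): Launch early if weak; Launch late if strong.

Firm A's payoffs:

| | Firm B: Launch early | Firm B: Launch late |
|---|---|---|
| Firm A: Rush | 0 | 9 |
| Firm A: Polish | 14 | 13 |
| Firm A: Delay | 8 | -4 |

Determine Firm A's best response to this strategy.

Polish

Compute Firm A's expected payoff for each action, taking the expectation over Firm B's type.
E[Rush] = 0.2·(0) + 0.8·(9) = 7.2
E[Polish] = 0.2·(14) + 0.8·(13) = 13.2
E[Delay] = 0.2·(8) + 0.8·(-4) = -1.6
Best response: Polish (13.2 is the largest).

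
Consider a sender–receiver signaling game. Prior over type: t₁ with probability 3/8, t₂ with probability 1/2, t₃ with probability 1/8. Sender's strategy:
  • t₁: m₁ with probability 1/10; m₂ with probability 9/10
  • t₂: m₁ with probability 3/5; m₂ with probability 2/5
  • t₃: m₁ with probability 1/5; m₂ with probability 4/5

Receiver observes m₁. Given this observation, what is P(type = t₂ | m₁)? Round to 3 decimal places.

0.828

P(m₁) = (3/8)·(1/10) + (1/2)·(3/5) + (1/8)·(1/5) = 29/80
P(t₂ | m₁) = ((1/2)·(3/5)) / (29/80) = (3/10) / (29/80) = 24/29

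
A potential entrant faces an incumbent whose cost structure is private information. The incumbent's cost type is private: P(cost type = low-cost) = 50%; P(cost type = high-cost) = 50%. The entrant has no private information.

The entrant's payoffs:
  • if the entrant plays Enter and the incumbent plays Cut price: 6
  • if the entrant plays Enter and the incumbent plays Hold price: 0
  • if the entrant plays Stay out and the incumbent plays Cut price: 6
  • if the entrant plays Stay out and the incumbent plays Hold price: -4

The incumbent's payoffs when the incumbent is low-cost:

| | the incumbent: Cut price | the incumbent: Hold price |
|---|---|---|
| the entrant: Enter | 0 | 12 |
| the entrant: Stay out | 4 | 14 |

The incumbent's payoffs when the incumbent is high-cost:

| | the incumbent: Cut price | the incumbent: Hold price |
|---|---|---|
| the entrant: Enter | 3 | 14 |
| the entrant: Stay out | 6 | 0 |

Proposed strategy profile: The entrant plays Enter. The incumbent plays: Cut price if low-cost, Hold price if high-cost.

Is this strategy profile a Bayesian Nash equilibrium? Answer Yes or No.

The entrant plays Enter: E[Enter] = 0.5·(6) + 0.5·(0) = 3; E[Stay out] = 1. Best-responding. ✓
The incumbent (cost type low-cost), facing Enter: Cut price gives 0, Hold price gives 12. Proposed Cut price is not best — profitable deviation exists. ✗
The incumbent (cost type high-cost), facing Enter: Cut price gives 3, Hold price gives 14. Proposed Hold price is best. ✓

No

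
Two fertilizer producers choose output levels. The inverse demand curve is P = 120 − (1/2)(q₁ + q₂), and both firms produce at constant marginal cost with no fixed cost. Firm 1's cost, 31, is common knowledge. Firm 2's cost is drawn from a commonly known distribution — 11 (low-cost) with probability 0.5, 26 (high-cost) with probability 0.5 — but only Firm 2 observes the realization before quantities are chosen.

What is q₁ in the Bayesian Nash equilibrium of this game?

51

Type-c best response for Firm 2: q₂(c) = (120 − c) − q₁/2.
Firm 1 maximizes expected profit; its first-order condition is 120 − q₁ − (1/2)E[q₂] − 31 = 0.
Substituting E[q₂] and solving: E[c₂] = 18.5, so q₁ = (120 − 2·31 + 18.5)/(3/2) = 51.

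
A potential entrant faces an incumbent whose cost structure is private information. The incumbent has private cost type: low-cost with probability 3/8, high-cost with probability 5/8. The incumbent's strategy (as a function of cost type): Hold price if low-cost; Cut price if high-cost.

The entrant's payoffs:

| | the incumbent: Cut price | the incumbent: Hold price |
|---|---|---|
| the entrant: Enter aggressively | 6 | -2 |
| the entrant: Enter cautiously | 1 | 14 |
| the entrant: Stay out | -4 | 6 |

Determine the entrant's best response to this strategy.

Enter cautiously

Compute the entrant's expected payoff for each action, taking the expectation over the incumbent's type.
E[Enter aggressively] = 3/8·(-2) + 5/8·(6) = 3
E[Enter cautiously] = 3/8·(14) + 5/8·(1) = 47/8
E[Stay out] = 3/8·(6) + 5/8·(-4) = -1/4
Best response: Enter cautiously (47/8 is the largest).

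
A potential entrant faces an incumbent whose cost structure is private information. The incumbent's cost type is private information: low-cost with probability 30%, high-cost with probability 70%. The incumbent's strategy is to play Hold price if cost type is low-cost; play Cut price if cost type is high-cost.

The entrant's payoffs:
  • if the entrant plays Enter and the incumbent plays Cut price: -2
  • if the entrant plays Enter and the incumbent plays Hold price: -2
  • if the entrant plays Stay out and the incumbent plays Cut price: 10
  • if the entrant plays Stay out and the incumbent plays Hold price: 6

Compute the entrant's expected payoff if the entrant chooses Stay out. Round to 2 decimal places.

8.80

Take the expectation over the incumbent's cost type, weighting each type's action by its prior probability.
E[Stay out] = 0.3·6 + 0.7·10 = 1.8 + 7 = 8.8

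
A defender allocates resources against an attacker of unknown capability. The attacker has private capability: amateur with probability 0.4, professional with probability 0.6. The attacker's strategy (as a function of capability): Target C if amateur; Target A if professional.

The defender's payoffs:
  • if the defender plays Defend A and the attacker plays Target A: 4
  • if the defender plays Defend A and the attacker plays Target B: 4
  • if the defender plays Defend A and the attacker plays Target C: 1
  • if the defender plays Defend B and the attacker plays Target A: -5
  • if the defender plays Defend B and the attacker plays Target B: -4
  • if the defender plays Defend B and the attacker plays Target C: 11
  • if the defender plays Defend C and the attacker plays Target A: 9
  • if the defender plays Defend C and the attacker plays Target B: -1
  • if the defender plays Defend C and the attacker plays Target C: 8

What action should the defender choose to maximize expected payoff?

Defend C

E[Defend A] = 0.4·(1) + 0.6·(4) = 2.8
E[Defend B] = 0.4·(11) + 0.6·(-5) = 1.4
E[Defend C] = 0.4·(8) + 0.6·(9) = 8.6
Best response: Defend C (8.6 is the largest).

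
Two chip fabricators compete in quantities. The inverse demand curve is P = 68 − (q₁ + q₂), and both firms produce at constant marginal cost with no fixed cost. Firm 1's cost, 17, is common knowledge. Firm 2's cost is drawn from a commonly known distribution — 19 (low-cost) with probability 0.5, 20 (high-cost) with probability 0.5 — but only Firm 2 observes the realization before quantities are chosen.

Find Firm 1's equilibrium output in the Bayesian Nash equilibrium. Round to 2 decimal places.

Firm 2 with cost c maximizes (68 − (q₁+q₂) − c)·q₂, giving q₂(c) = (68 − c − q₁)/2.
E[c₂] = 0.5·19 + 0.5·20 = 19.5
Firm 1's FOC against E[q₂] yields q₁ = (68 − 2·17 + E[c₂])/3 = (68 − 34 + 19.5)/3 = 17.8333.

17.83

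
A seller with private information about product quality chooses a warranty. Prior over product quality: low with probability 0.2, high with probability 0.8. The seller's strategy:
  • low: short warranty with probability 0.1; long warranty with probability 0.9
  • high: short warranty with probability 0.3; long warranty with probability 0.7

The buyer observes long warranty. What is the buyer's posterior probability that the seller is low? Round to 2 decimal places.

P(long warranty) = 0.2·0.9 + 0.8·0.7 = 0.74
P(low | long warranty) = (0.2·0.9) / 0.74 = 0.18 / 0.74 = 0.243243

0.24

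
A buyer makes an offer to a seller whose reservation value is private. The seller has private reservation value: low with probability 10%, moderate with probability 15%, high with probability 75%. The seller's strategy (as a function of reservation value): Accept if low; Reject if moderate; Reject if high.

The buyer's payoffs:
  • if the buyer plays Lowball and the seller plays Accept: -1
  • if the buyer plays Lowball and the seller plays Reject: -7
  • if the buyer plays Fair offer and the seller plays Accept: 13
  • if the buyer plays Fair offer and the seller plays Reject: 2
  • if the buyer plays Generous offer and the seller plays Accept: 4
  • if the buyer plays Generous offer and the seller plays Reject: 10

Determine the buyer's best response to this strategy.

Generous offer

E[Lowball] = 0.1·(-1) + 0.15·(-7) + 0.75·(-7) = -6.4
E[Fair offer] = 0.1·(13) + 0.15·(2) + 0.75·(2) = 3.1
E[Generous offer] = 0.1·(4) + 0.15·(10) + 0.75·(10) = 9.4
Best response: Generous offer (9.4 is the largest).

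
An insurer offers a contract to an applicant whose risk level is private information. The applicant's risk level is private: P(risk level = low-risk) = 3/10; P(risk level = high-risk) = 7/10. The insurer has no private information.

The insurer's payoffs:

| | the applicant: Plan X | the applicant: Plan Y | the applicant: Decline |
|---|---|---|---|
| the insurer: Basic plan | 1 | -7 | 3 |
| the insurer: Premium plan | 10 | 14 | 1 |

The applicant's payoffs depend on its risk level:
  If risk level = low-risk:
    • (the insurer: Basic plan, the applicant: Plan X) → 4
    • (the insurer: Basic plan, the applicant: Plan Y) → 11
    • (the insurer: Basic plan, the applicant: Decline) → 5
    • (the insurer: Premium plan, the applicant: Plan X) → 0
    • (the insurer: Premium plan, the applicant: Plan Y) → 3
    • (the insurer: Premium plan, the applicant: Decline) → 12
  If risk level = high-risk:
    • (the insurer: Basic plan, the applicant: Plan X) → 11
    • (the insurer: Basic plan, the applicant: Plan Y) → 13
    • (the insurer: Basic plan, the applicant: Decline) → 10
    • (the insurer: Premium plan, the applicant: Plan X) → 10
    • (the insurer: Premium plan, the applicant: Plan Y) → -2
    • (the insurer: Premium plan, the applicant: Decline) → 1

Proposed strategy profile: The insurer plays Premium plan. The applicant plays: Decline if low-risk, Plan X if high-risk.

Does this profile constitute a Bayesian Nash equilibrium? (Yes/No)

The insurer plays Premium plan: E[Premium plan] = 3/10·(1) + 7/10·(10) = 73/10; E[Basic plan] = 8/5. Best-responding. ✓
The applicant (risk level low-risk), facing Premium plan: Plan X gives 0, Plan Y gives 3, Decline gives 12. Proposed Decline is best. ✓
The applicant (risk level high-risk), facing Premium plan: Plan X gives 10, Plan Y gives -2, Decline gives 1. Proposed Plan X is best. ✓

Yes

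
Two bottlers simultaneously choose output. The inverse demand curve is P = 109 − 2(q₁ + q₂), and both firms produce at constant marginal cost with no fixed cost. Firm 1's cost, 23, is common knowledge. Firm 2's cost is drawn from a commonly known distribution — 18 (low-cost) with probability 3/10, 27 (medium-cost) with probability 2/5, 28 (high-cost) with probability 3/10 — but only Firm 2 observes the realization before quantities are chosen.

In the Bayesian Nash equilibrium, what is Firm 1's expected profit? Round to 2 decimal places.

426.32

Type-c best response for Firm 2: q₂(c) = (109 − c)/4 − q₁/2.
Firm 1 maximizes expected profit; its first-order condition is 109 − 4q₁ − 2E[q₂] − 23 = 0.
Substituting E[q₂] and solving: E[c₂] = 24.6, so q₁ = (109 − 2·23 + 24.6)/6 = 14.6.
E[P] = 109 − 2·(q₁ + E[q₂]) = 52.2; Firm 1's expected profit = (E[P] − 23)·q₁ = (52.2 − 23)·14.6 = 426.32.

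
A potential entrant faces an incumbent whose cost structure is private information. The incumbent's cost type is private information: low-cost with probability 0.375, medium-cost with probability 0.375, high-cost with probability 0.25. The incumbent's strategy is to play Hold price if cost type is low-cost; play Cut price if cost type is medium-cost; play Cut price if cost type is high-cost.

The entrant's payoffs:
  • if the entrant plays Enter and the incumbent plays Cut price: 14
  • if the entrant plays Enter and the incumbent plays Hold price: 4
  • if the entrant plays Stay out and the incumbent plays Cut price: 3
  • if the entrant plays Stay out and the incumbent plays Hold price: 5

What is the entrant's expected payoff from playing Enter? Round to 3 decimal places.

10.250

E[Enter] = 0.375·4 + 0.375·14 + 0.25·14 = 1.5 + 5.25 + 3.5 = 10.25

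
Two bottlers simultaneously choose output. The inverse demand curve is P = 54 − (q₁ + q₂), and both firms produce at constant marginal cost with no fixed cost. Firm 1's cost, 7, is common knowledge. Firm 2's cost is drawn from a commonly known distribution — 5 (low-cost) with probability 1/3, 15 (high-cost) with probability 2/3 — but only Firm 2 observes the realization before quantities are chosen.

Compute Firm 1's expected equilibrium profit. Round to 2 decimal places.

Firm 2 with cost c maximizes (54 − (q₁+q₂) − c)·q₂, giving q₂(c) = (54 − c − q₁)/2.
E[c₂] = 1/3·5 + 2/3·15 = 11.6667
Firm 1's FOC against E[q₂] yields q₁ = (54 − 2·7 + E[c₂])/3 = (54 − 14 + 11.6667)/3 = 17.2222.
E[P] = 54 − (q₁ + E[q₂]) = 24.2222; Firm 1's expected profit = (E[P] − 7)·q₁ = (24.2222 − 7)·17.2222 = 296.605.

296.60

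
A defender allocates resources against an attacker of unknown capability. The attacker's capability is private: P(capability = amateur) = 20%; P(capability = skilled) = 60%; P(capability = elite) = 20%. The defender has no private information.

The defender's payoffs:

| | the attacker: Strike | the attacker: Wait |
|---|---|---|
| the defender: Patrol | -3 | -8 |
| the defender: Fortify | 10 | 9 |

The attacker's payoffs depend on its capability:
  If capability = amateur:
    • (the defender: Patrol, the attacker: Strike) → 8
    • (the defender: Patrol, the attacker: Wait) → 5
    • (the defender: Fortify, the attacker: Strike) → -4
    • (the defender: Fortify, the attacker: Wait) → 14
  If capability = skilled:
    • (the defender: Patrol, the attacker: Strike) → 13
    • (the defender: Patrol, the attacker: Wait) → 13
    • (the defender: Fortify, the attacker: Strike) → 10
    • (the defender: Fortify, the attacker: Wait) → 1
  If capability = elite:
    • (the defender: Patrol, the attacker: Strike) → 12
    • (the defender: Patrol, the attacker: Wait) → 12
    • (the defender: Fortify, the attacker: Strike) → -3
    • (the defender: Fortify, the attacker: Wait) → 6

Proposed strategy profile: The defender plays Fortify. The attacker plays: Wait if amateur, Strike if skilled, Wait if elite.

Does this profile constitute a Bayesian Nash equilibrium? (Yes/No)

Yes

The defender plays Fortify: E[Fortify] = 0.2·(9) + 0.6·(10) + 0.2·(9) = 9.6; E[Patrol] = -5. Best-responding. ✓
The attacker (capability amateur), facing Fortify: Strike gives -4, Wait gives 14. Proposed Wait is best. ✓
The attacker (capability skilled), facing Fortify: Strike gives 10, Wait gives 1. Proposed Strike is best. ✓
The attacker (capability elite), facing Fortify: Strike gives -3, Wait gives 6. Proposed Wait is best. ✓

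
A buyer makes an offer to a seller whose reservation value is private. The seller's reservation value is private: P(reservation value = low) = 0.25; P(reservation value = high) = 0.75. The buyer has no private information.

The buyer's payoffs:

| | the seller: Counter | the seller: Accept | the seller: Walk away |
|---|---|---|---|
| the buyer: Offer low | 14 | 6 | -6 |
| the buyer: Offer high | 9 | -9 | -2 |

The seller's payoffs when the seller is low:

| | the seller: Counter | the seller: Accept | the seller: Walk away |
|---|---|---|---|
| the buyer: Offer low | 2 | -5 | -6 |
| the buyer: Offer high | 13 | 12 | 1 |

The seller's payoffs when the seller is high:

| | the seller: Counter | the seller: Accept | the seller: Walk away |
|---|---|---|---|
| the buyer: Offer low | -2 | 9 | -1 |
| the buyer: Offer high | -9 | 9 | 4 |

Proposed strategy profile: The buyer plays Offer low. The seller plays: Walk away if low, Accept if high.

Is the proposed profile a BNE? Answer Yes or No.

No

The buyer plays Offer low: E[Offer low] = 0.25·(-6) + 0.75·(6) = 3; E[Offer high] = -7.25. Best-responding. ✓
The seller (reservation value low), facing Offer low: Counter gives 2, Accept gives -5, Walk away gives -6. Proposed Walk away is not best — profitable deviation exists. ✗
The seller (reservation value high), facing Offer low: Counter gives -2, Accept gives 9, Walk away gives -1. Proposed Accept is best. ✓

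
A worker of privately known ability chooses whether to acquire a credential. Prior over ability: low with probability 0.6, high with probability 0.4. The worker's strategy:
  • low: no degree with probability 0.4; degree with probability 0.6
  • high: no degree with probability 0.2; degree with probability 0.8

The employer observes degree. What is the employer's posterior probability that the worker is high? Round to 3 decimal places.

Apply Bayes' rule using the sender's strategy as the likelihood.
P(degree) = 0.6·0.6 + 0.4·0.8 = 0.68
P(high | degree) = (0.4·0.8) / 0.68 = 0.32 / 0.68 = 0.470588

0.471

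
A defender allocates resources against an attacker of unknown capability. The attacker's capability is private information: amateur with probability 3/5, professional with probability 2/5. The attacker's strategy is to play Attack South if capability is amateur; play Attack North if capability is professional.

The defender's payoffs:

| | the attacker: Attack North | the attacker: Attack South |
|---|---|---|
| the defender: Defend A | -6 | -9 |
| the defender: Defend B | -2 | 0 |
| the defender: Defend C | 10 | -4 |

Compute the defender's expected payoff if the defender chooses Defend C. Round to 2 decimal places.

1.60

E[Defend C] = 3/5·(-4) + 2/5·10 = (-12/5) + 4 = 8/5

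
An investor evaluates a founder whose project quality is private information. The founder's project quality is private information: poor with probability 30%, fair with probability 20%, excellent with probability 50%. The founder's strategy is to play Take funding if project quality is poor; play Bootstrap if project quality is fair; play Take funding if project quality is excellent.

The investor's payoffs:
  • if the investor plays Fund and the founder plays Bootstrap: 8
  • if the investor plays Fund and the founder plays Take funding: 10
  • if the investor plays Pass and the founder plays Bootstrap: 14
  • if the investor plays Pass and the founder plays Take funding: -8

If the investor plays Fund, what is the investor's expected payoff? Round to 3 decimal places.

9.600

E[Fund] = 0.3·10 + 0.2·8 + 0.5·10 = 3 + 1.6 + 5 = 9.6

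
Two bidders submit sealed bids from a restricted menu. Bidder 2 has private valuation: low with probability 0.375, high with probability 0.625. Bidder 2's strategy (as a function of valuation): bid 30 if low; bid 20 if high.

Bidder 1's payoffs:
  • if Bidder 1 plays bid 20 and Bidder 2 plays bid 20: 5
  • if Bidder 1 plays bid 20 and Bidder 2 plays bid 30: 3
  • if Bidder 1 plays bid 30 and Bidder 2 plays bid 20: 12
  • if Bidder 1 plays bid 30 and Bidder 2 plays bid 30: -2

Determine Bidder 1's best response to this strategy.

E[bid 20] = 0.375·(3) + 0.625·(5) = 4.25
E[bid 30] = 0.375·(-2) + 0.625·(12) = 6.75
Best response: bid 30 (6.75 is the largest).

bid 30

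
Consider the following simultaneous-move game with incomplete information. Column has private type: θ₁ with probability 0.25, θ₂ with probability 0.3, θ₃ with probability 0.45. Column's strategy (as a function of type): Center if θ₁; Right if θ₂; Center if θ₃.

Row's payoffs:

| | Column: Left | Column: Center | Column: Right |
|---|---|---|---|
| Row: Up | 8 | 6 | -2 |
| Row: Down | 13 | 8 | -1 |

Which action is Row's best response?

Compute Row's expected payoff for each action, taking the expectation over Column's type.
E[Up] = 0.25·(6) + 0.3·(-2) + 0.45·(6) = 3.6
E[Down] = 0.25·(8) + 0.3·(-1) + 0.45·(8) = 5.3
Best response: Down (5.3 is the largest).

Down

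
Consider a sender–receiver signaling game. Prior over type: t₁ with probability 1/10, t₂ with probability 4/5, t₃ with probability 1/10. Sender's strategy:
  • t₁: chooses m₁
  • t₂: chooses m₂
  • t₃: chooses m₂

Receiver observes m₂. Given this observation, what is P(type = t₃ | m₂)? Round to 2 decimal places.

P(m₂) = (1/10)·0 + (4/5)·1 + (1/10)·1 = 9/10
P(t₃ | m₂) = ((1/10)·1) / (9/10) = (1/10) / (9/10) = 1/9

0.11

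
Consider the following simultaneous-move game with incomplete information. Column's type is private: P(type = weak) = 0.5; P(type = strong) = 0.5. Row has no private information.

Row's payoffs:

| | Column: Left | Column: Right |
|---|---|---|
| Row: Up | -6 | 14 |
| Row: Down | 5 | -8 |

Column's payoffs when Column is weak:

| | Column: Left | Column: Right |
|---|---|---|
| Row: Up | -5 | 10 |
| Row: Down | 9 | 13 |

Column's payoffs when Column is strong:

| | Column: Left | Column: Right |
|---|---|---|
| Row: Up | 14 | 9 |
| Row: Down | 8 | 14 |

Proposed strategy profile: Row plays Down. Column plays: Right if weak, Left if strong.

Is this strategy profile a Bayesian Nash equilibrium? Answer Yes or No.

No

A profile is a BNE iff every type of every player is best-responding given beliefs about the other side.
Row plays Down: E[Down] = 0.5·(-8) + 0.5·(5) = -1.5; E[Up] = 4. Not best-responding. ✗
Column (type weak), facing Down: Left gives 9, Right gives 13. Proposed Right is best. ✓
Column (type strong), facing Down: Left gives 8, Right gives 14. Proposed Left is not best — profitable deviation exists. ✗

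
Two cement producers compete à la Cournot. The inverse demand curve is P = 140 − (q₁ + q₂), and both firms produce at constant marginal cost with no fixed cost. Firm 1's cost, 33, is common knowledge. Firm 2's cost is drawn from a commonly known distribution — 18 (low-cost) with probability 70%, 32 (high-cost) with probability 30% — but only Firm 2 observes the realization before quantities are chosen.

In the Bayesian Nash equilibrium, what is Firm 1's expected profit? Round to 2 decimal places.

Type-c best response for Firm 2: q₂(c) = (140 − c)/2 − q₁/2.
Firm 1 maximizes expected profit; its first-order condition is 140 − 2q₁ − E[q₂] − 33 = 0.
Substituting E[q₂] and solving: E[c₂] = 22.2, so q₁ = (140 − 2·33 + 22.2)/3 = 32.0667.
E[P] = 140 − (q₁ + E[q₂]) = 65.0667; Firm 1's expected profit = (E[P] − 33)·q₁ = (65.0667 − 33)·32.0667 = 1028.27.

1028.27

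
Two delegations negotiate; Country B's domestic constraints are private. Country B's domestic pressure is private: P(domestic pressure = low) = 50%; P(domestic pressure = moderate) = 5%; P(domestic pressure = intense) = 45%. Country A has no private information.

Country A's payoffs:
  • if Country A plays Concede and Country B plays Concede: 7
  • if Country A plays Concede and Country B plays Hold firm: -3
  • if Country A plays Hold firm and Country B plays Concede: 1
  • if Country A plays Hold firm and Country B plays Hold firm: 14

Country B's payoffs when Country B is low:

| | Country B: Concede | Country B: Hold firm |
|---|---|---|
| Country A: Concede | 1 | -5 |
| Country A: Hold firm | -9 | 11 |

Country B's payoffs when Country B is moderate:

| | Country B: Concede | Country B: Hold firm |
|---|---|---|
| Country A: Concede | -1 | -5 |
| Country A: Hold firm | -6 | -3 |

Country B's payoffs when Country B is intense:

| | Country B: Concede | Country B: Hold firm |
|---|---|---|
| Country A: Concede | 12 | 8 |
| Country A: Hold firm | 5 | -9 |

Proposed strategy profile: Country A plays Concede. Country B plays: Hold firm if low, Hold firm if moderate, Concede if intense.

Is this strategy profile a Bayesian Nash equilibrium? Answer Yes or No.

Country A plays Concede: E[Concede] = 0.5·(-3) + 0.05·(-3) + 0.45·(7) = 1.5; E[Hold firm] = 8.15. Not best-responding. ✗
Country B (domestic pressure low), facing Concede: Concede gives 1, Hold firm gives -5. Proposed Hold firm is not best — profitable deviation exists. ✗
Country B (domestic pressure moderate), facing Concede: Concede gives -1, Hold firm gives -5. Proposed Hold firm is not best — profitable deviation exists. ✗
Country B (domestic pressure intense), facing Concede: Concede gives 12, Hold firm gives 8. Proposed Concede is best. ✓

No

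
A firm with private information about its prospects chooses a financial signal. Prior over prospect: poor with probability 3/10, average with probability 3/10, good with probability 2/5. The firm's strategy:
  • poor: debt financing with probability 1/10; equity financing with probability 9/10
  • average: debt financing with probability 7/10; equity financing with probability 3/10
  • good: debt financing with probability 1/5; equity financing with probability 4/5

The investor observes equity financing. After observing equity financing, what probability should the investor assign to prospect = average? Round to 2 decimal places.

0.13

P(equity financing) = (3/10)·(9/10) + (3/10)·(3/10) + (2/5)·(4/5) = 17/25
P(average | equity financing) = ((3/10)·(3/10)) / (17/25) = (9/100) / (17/25) = 9/68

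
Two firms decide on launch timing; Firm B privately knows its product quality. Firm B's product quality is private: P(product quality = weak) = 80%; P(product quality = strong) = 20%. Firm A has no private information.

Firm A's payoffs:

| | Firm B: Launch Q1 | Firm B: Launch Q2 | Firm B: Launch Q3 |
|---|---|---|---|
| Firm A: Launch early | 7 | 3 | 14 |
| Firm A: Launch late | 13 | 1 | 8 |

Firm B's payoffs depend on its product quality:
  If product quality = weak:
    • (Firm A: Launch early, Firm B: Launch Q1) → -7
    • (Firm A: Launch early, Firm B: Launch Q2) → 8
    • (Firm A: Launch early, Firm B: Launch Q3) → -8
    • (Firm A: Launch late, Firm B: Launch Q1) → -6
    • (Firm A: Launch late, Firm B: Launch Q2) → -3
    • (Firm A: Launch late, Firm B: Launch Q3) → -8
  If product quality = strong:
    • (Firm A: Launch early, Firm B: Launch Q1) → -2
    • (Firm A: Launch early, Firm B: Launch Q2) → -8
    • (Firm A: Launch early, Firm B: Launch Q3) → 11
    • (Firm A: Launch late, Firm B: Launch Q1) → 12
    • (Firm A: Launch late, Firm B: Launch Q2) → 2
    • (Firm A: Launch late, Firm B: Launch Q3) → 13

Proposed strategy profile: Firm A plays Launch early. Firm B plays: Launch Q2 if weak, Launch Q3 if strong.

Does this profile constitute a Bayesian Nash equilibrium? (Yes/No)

A profile is a BNE iff every type of every player is best-responding given beliefs about the other side.
Firm A plays Launch early: E[Launch early] = 0.8·(3) + 0.2·(14) = 5.2; E[Launch late] = 2.4. Best-responding. ✓
Firm B (product quality weak), facing Launch early: Launch Q1 gives -7, Launch Q2 gives 8, Launch Q3 gives -8. Proposed Launch Q2 is best. ✓
Firm B (product quality strong), facing Launch early: Launch Q1 gives -2, Launch Q2 gives -8, Launch Q3 gives 11. Proposed Launch Q3 is best. ✓

Yes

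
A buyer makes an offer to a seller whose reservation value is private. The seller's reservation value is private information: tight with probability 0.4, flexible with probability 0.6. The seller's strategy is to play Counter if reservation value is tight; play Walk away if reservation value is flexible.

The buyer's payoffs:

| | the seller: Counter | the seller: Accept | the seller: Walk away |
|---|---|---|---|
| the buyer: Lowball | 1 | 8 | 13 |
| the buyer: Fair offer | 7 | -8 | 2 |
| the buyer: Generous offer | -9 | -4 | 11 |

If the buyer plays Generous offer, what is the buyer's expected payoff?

3

E[Generous offer] = 0.4·(-9) + 0.6·11 = (-3.6) + 6.6 = 3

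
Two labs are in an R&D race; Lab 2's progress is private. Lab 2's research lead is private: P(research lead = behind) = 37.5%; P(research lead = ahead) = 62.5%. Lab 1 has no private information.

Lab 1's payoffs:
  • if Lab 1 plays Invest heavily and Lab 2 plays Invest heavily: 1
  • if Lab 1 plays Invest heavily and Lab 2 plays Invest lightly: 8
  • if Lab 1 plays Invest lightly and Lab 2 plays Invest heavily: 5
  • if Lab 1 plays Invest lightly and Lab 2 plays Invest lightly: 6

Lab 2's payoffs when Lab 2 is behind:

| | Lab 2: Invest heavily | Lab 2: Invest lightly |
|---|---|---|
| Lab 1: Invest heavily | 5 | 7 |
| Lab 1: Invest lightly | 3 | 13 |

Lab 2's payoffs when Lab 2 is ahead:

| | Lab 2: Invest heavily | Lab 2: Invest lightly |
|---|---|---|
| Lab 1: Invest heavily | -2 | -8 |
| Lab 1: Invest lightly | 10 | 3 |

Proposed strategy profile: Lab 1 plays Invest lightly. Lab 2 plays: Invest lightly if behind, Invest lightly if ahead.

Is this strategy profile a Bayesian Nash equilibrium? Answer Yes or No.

Lab 1 plays Invest lightly: E[Invest lightly] = 0.375·(6) + 0.625·(6) = 6; E[Invest heavily] = 8. Not best-responding. ✗
Lab 2 (research lead behind), facing Invest lightly: Invest heavily gives 3, Invest lightly gives 13. Proposed Invest lightly is best. ✓
Lab 2 (research lead ahead), facing Invest lightly: Invest heavily gives 10, Invest lightly gives 3. Proposed Invest lightly is not best — profitable deviation exists. ✗

No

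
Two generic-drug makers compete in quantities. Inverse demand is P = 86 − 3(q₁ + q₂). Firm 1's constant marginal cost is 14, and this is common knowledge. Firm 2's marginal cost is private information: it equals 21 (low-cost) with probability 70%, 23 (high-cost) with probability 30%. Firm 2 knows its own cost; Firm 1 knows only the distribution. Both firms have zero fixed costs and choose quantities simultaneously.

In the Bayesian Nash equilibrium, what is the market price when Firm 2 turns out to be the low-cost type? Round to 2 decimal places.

40.23

Firm 2 with cost c maximizes (86 − 3(q₁+q₂) − c)·q₂, giving q₂(c) = (86 − c − 3q₁)/6.
E[c₂] = 0.7·21 + 0.3·23 = 21.6
Firm 1's FOC against E[q₂] yields q₁ = (86 − 2·14 + E[c₂])/9 = (86 − 28 + 21.6)/9 = 8.84444.
q₂(low-cost) = 6.41111, so P = 86 − 3·(8.84444 + 6.41111) = 40.2333.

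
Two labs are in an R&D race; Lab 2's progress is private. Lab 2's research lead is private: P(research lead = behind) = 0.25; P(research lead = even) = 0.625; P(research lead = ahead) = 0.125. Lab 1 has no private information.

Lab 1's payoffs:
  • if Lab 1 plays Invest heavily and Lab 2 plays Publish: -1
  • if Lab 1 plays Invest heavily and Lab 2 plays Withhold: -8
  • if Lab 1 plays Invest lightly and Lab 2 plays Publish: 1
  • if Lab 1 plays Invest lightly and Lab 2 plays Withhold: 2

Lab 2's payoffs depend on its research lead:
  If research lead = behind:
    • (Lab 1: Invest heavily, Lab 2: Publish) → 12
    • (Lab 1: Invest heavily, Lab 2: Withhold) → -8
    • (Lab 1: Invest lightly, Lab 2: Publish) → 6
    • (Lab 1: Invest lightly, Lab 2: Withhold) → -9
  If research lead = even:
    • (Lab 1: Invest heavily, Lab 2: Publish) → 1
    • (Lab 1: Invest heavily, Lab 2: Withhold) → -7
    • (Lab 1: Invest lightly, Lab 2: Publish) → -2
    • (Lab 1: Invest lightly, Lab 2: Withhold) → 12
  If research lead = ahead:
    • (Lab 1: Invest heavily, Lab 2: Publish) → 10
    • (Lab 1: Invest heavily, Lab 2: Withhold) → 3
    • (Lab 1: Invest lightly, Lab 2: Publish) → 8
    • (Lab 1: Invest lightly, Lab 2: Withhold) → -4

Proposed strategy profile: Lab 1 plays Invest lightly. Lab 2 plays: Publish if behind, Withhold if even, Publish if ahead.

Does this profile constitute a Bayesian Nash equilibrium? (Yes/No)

Yes

A profile is a BNE iff every type of every player is best-responding given beliefs about the other side.
Lab 1 plays Invest lightly: E[Invest lightly] = 0.25·(1) + 0.625·(2) + 0.125·(1) = 1.625; E[Invest heavily] = -5.375. Best-responding. ✓
Lab 2 (research lead behind), facing Invest lightly: Publish gives 6, Withhold gives -9. Proposed Publish is best. ✓
Lab 2 (research lead even), facing Invest lightly: Publish gives -2, Withhold gives 12. Proposed Withhold is best. ✓
Lab 2 (research lead ahead), facing Invest lightly: Publish gives 8, Withhold gives -4. Proposed Publish is best. ✓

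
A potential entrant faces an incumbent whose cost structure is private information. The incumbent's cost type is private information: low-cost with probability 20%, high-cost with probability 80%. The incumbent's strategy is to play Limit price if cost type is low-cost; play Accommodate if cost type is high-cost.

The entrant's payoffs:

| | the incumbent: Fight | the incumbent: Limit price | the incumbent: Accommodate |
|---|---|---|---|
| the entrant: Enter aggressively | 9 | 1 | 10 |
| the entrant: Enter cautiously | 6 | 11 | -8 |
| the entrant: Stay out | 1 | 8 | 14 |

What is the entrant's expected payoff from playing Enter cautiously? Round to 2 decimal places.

E[Enter cautiously] = 0.2·11 + 0.8·(-8) = 2.2 + (-6.4) = -4.2

-4.20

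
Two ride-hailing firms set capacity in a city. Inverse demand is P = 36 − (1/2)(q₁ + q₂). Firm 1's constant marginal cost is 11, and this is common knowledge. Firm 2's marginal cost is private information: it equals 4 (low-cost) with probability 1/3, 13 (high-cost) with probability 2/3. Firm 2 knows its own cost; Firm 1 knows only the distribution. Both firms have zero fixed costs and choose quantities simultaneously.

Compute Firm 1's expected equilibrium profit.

Firm 2 with cost c maximizes (36 − (1/2)(q₁+q₂) − c)·q₂, giving q₂(c) = (36 − c − (1/2)q₁).
E[c₂] = 1/3·4 + 2/3·13 = 10
Firm 1's FOC against E[q₂] yields q₁ = (36 − 2·11 + E[c₂])/(3/2) = (36 − 22 + 10)/(3/2) = 16.
E[P] = 36 − (1/2)·(q₁ + E[q₂]) = 19; Firm 1's expected profit = (E[P] − 11)·q₁ = (19 − 11)·16 = 128.

128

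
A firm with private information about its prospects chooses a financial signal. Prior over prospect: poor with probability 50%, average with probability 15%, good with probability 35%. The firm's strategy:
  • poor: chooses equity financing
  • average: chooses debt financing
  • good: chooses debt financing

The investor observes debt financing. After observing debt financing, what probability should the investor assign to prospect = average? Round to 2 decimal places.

0.30

Apply Bayes' rule using the sender's strategy as the likelihood.
P(debt financing) = 0.5·0 + 0.15·1 + 0.35·1 = 0.5
P(average | debt financing) = (0.15·1) / 0.5 = 0.15 / 0.5 = 0.3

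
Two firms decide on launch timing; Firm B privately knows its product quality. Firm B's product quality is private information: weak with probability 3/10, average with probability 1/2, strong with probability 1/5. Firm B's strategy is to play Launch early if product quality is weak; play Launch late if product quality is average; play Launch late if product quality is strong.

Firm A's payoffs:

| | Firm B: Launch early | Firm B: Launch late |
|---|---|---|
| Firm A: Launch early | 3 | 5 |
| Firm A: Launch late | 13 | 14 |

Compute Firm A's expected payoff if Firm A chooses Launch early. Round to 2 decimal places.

Take the expectation over Firm B's product quality, weighting each type's action by its prior probability.
E[Launch early] = 3/10·3 + 1/2·5 + 1/5·5 = 9/10 + 5/2 + 1 = 22/5

4.40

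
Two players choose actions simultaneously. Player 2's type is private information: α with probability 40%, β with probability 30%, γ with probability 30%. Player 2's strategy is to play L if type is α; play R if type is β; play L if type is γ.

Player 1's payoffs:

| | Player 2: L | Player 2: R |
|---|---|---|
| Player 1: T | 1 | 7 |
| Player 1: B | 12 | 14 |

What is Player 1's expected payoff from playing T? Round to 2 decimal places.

2.80

E[T] = 0.4·1 + 0.3·7 + 0.3·1 = 0.4 + 2.1 + 0.3 = 2.8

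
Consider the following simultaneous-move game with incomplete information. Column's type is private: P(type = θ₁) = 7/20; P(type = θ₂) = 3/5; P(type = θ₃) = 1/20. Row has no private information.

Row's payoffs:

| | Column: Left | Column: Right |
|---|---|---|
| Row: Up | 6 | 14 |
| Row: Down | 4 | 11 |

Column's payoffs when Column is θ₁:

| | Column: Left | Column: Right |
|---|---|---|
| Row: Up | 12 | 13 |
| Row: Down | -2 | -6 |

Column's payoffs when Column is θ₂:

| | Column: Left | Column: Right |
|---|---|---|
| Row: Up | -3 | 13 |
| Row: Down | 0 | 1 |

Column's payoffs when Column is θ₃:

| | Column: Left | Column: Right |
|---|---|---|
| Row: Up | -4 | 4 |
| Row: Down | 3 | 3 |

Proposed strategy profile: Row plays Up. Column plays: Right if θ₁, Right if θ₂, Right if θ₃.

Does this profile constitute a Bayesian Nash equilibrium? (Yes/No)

A profile is a BNE iff every type of every player is best-responding given beliefs about the other side.
Row plays Up: E[Up] = 7/20·(14) + 3/5·(14) + 1/20·(14) = 14; E[Down] = 11. Best-responding. ✓
Column (type θ₁), facing Up: Left gives 12, Right gives 13. Proposed Right is best. ✓
Column (type θ₂), facing Up: Left gives -3, Right gives 13. Proposed Right is best. ✓
Column (type θ₃), facing Up: Left gives -4, Right gives 4. Proposed Right is best. ✓

Yes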